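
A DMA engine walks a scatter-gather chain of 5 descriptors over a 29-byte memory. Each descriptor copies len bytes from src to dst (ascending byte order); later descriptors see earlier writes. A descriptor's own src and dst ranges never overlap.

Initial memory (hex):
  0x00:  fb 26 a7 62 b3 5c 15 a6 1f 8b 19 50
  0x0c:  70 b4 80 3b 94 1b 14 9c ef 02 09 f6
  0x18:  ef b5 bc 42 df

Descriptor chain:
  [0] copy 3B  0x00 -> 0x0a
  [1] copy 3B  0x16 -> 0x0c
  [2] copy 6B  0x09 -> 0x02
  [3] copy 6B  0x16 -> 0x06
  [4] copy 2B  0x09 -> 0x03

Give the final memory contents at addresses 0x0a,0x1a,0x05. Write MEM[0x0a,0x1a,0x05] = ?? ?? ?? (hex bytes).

MEM[0x0a,0x1a,0x05] = bc bc 09

[0] 0x00->0x0a len=3 : fb 26 a7
[1] 0x16->0x0c len=3 : 09 f6 ef
[2] 0x09->0x02 len=6 : 8b fb 26 09 f6 ef
[3] 0x16->0x06 len=6 : 09 f6 ef b5 bc 42
[4] 0x09->0x03 len=2 : b5 bc
query mem[0x0a]=0xbc, mem[0x1a]=0xbc, mem[0x05]=0x09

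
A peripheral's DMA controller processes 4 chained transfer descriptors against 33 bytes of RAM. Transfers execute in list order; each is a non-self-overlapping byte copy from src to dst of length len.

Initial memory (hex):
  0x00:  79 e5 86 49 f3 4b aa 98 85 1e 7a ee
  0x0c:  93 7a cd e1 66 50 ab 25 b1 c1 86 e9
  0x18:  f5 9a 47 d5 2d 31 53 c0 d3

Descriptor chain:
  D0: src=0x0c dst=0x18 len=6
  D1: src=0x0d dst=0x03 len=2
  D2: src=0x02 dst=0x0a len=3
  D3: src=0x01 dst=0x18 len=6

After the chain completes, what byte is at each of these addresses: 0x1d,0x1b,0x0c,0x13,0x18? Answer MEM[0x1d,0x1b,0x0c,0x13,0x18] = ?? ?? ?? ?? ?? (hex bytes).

MEM[0x1d,0x1b,0x0c,0x13,0x18] = aa cd cd 25 e5

[0] 0x0c->0x18 len=6 : 93 7a cd e1 66 50
[1] 0x0d->0x03 len=2 : 7a cd
[2] 0x02->0x0a len=3 : 86 7a cd
[3] 0x01->0x18 len=6 : e5 86 7a cd 4b aa
query mem[0x1d]=0xaa, mem[0x1b]=0xcd, mem[0x0c]=0xcd, mem[0x13]=0x25, mem[0x18]=0xe5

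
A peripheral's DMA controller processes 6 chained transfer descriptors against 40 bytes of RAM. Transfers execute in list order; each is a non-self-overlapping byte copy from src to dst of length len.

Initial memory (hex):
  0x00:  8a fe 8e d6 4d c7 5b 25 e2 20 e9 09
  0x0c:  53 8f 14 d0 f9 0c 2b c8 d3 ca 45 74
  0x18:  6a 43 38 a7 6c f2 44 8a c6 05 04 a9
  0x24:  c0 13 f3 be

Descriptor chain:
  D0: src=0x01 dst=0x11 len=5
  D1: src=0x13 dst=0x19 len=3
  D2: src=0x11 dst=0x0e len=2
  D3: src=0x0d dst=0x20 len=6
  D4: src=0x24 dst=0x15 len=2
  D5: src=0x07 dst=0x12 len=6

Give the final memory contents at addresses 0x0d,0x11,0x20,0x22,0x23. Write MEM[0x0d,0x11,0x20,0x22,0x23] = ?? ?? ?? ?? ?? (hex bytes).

[0] 0x01->0x11 len=5 : fe 8e d6 4d c7
[1] 0x13->0x19 len=3 : d6 4d c7
[2] 0x11->0x0e len=2 : fe 8e
[3] 0x0d->0x20 len=6 : 8f fe 8e f9 fe 8e
[4] 0x24->0x15 len=2 : fe 8e
[5] 0x07->0x12 len=6 : 25 e2 20 e9 09 53
query mem[0x0d]=0x8f, mem[0x11]=0xfe, mem[0x20]=0x8f, mem[0x22]=0x8e, mem[0x23]=0xf9

MEM[0x0d,0x11,0x20,0x22,0x23] = 8f fe 8f 8e f9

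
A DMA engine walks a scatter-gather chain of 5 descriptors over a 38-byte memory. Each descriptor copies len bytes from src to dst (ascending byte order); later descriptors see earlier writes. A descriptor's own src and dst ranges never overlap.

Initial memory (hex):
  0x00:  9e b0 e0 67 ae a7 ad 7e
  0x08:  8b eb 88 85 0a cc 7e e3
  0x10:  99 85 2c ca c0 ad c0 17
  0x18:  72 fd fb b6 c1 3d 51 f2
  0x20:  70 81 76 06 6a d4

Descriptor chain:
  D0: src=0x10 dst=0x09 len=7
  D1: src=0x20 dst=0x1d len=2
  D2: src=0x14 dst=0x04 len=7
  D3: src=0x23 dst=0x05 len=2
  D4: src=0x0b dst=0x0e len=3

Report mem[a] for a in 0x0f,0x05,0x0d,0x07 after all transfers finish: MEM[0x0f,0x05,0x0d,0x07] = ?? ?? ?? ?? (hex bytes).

  after D0: wrote 7B at 0x09 = 99852ccac0adc0
  after D1: wrote 2B at 0x1d = 7081
  after D2: wrote 7B at 0x04 = c0adc01772fdfb
  after D3: wrote 2B at 0x05 = 066a
  after D4: wrote 3B at 0x0e = 2ccac0
query mem[0x0f]=0xca, mem[0x05]=0x06, mem[0x0d]=0xc0, mem[0x07]=0x17

MEM[0x0f,0x05,0x0d,0x07] = ca 06 c0 17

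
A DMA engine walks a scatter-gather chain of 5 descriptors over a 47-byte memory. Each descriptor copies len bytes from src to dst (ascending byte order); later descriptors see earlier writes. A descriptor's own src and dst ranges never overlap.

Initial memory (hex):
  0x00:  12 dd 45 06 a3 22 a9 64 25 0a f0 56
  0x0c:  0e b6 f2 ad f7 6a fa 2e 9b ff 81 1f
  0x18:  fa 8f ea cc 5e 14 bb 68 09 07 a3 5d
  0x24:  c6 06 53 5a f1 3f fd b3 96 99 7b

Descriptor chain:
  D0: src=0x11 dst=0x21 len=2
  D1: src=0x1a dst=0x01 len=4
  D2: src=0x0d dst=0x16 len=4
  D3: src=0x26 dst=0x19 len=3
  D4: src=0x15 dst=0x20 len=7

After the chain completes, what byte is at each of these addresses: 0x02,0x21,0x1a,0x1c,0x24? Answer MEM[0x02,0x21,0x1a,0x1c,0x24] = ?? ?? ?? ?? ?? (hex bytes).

D0: mem[0x21..0x22] <- [6a fa]
D1: mem[0x01..0x04] <- [ea cc 5e 14]
D2: mem[0x16..0x19] <- [b6 f2 ad f7]
D3: mem[0x19..0x1b] <- [53 5a f1]
D4: mem[0x20..0x26] <- [ff b6 f2 ad 53 5a f1]
query mem[0x02]=0xcc, mem[0x21]=0xb6, mem[0x1a]=0x5a, mem[0x1c]=0x5e, mem[0x24]=0x53

MEM[0x02,0x21,0x1a,0x1c,0x24] = cc b6 5a 5e 53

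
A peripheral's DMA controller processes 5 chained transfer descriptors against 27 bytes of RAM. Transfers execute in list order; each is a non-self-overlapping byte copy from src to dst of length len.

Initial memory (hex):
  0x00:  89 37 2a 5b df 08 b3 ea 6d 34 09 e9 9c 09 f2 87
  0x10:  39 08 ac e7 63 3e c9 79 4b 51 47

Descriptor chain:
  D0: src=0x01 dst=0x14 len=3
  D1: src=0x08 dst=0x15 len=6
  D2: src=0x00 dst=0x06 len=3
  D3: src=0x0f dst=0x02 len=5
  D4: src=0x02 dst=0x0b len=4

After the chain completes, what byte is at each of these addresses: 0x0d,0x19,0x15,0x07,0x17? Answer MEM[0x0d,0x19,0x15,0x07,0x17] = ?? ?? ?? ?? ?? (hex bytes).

D0: mem[0x14..0x16] <- [37 2a 5b]
D1: mem[0x15..0x1a] <- [6d 34 09 e9 9c 09]
D2: mem[0x06..0x08] <- [89 37 2a]
D3: mem[0x02..0x06] <- [87 39 08 ac e7]
D4: mem[0x0b..0x0e] <- [87 39 08 ac]
query mem[0x0d]=0x08, mem[0x19]=0x9c, mem[0x15]=0x6d, mem[0x07]=0x37, mem[0x17]=0x09

MEM[0x0d,0x19,0x15,0x07,0x17] = 08 9c 6d 37 09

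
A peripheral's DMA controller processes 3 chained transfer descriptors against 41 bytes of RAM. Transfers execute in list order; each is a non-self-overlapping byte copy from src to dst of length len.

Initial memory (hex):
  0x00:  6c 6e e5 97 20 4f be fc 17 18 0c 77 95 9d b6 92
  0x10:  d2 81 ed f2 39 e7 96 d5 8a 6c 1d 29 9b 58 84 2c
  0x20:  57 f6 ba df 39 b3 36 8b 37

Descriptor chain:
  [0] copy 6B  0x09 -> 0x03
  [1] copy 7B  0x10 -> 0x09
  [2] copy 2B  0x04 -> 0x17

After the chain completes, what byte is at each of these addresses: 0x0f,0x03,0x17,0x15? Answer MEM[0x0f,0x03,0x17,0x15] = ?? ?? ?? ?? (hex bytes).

MEM[0x0f,0x03,0x17,0x15] = 96 18 0c e7

D0: mem[0x03..0x08] <- [18 0c 77 95 9d b6]
D1: mem[0x09..0x0f] <- [d2 81 ed f2 39 e7 96]
D2: mem[0x17..0x18] <- [0c 77]
query mem[0x0f]=0x96, mem[0x03]=0x18, mem[0x17]=0x0c, mem[0x15]=0xe7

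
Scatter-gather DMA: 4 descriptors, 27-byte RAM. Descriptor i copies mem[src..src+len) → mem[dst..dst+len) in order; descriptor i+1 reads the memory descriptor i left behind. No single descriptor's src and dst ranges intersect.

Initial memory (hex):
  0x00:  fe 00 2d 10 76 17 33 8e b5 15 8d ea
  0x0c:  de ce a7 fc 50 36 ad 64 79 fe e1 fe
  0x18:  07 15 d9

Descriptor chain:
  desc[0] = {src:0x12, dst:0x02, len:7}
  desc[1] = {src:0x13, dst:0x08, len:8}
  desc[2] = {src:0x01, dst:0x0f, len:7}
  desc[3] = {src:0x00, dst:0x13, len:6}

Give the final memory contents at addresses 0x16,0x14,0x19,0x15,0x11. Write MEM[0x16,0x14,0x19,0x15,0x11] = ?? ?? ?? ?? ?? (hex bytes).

#0 dst[0x02+7] := {0xad,0x64,0x79,0xfe,0xe1,0xfe,0x07}
#1 dst[0x08+8] := {0x64,0x79,0xfe,0xe1,0xfe,0x07,0x15,0xd9}
#2 dst[0x0f+7] := {0x00,0xad,0x64,0x79,0xfe,0xe1,0xfe}
#3 dst[0x13+6] := {0xfe,0x00,0xad,0x64,0x79,0xfe}
query mem[0x16]=0x64, mem[0x14]=0x00, mem[0x19]=0x15, mem[0x15]=0xad, mem[0x11]=0x64

MEM[0x16,0x14,0x19,0x15,0x11] = 64 00 15 ad 64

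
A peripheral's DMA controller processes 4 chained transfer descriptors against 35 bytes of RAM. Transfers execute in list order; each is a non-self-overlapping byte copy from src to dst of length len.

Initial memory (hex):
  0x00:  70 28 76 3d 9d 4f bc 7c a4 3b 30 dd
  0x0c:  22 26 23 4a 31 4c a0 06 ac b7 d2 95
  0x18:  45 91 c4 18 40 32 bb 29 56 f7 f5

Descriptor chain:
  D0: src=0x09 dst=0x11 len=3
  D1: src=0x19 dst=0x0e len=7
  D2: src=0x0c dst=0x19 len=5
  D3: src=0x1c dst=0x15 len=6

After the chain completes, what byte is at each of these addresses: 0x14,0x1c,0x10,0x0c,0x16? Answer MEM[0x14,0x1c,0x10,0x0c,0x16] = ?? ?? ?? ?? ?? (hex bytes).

[0] 0x09->0x11 len=3 : 3b 30 dd
[1] 0x19->0x0e len=7 : 91 c4 18 40 32 bb 29
[2] 0x0c->0x19 len=5 : 22 26 91 c4 18
[3] 0x1c->0x15 len=6 : c4 18 bb 29 56 f7
query mem[0x14]=0x29, mem[0x1c]=0xc4, mem[0x10]=0x18, mem[0x0c]=0x22, mem[0x16]=0x18

MEM[0x14,0x1c,0x10,0x0c,0x16] = 29 c4 18 22 18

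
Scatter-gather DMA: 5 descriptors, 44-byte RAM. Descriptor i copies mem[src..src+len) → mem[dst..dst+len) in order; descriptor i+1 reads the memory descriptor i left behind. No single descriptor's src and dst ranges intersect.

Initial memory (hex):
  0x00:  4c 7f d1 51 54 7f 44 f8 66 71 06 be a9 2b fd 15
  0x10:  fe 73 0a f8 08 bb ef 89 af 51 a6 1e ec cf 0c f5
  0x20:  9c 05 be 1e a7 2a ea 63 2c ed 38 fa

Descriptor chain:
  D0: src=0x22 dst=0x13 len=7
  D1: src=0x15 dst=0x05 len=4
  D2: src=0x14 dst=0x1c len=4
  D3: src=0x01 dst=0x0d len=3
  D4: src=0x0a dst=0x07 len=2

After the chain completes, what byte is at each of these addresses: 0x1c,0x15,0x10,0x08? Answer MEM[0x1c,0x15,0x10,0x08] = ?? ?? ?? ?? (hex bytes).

#0 dst[0x13+7] := {0xbe,0x1e,0xa7,0x2a,0xea,0x63,0x2c}
#1 dst[0x05+4] := {0xa7,0x2a,0xea,0x63}
#2 dst[0x1c+4] := {0x1e,0xa7,0x2a,0xea}
#3 dst[0x0d+3] := {0x7f,0xd1,0x51}
#4 dst[0x07+2] := {0x06,0xbe}
query mem[0x1c]=0x1e, mem[0x15]=0xa7, mem[0x10]=0xfe, mem[0x08]=0xbe

MEM[0x1c,0x15,0x10,0x08] = 1e a7 fe be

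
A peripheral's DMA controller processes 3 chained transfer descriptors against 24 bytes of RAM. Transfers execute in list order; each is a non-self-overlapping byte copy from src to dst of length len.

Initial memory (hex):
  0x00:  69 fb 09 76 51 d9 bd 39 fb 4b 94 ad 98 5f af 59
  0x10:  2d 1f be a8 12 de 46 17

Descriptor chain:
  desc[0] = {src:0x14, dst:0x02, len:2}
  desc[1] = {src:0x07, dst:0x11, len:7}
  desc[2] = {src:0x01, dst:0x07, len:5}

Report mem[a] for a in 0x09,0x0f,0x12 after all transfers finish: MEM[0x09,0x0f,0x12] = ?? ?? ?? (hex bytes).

  after D0: wrote 2B at 0x02 = 12de
  after D1: wrote 7B at 0x11 = 39fb4b94ad985f
  after D2: wrote 5B at 0x07 = fb12de51d9
query mem[0x09]=0xde, mem[0x0f]=0x59, mem[0x12]=0xfb

MEM[0x09,0x0f,0x12] = de 59 fb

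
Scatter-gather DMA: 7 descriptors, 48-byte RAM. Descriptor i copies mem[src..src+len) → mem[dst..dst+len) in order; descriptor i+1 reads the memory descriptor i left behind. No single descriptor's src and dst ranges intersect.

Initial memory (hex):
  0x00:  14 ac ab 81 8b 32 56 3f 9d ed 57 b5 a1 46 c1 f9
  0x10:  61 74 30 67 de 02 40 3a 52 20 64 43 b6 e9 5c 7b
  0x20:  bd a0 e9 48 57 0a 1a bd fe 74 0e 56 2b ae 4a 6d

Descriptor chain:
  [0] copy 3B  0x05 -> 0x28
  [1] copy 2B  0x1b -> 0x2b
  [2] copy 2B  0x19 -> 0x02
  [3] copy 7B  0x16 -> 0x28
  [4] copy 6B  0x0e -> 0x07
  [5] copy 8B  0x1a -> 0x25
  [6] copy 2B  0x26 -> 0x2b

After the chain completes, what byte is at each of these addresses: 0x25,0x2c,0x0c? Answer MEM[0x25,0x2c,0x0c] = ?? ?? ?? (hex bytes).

D0: mem[0x28..0x2a] <- [32 56 3f]
D1: mem[0x2b..0x2c] <- [43 b6]
D2: mem[0x02..0x03] <- [20 64]
D3: mem[0x28..0x2e] <- [40 3a 52 20 64 43 b6]
D4: mem[0x07..0x0c] <- [c1 f9 61 74 30 67]
D5: mem[0x25..0x2c] <- [64 43 b6 e9 5c 7b bd a0]
D6: mem[0x2b..0x2c] <- [43 b6]
query mem[0x25]=0x64, mem[0x2c]=0xb6, mem[0x0c]=0x67

MEM[0x25,0x2c,0x0c] = 64 b6 67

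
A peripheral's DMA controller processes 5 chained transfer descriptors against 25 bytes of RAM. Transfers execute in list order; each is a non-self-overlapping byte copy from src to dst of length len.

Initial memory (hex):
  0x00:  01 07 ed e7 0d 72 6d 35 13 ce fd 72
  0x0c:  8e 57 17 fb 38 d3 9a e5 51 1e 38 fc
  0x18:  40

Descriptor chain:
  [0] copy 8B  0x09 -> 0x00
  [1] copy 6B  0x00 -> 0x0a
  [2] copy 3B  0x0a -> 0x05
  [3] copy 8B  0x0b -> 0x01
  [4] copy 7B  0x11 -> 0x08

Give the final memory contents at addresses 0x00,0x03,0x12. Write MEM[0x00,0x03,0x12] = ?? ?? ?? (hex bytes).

MEM[0x00,0x03,0x12] = ce 8e 9a

[0] 0x09->0x00 len=8 : ce fd 72 8e 57 17 fb 38
[1] 0x00->0x0a len=6 : ce fd 72 8e 57 17
[2] 0x0a->0x05 len=3 : ce fd 72
[3] 0x0b->0x01 len=8 : fd 72 8e 57 17 38 d3 9a
[4] 0x11->0x08 len=7 : d3 9a e5 51 1e 38 fc
query mem[0x00]=0xce, mem[0x03]=0x8e, mem[0x12]=0x9a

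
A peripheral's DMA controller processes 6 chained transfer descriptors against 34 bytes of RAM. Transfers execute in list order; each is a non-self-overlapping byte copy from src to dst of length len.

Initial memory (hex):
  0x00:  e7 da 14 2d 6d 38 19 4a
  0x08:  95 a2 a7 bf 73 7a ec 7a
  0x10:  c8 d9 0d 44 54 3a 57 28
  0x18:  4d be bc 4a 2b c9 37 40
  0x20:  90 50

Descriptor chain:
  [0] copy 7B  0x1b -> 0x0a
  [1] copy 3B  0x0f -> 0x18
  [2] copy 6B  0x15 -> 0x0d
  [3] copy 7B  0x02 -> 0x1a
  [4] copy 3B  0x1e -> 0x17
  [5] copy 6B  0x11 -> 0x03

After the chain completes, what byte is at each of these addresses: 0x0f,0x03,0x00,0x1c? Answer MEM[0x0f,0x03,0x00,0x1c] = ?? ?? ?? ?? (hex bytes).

#0 dst[0x0a+7] := {0x4a,0x2b,0xc9,0x37,0x40,0x90,0x50}
#1 dst[0x18+3] := {0x90,0x50,0xd9}
#2 dst[0x0d+6] := {0x3a,0x57,0x28,0x90,0x50,0xd9}
#3 dst[0x1a+7] := {0x14,0x2d,0x6d,0x38,0x19,0x4a,0x95}
#4 dst[0x17+3] := {0x19,0x4a,0x95}
#5 dst[0x03+6] := {0x50,0xd9,0x44,0x54,0x3a,0x57}
query mem[0x0f]=0x28, mem[0x03]=0x50, mem[0x00]=0xe7, mem[0x1c]=0x6d

MEM[0x0f,0x03,0x00,0x1c] = 28 50 e7 6d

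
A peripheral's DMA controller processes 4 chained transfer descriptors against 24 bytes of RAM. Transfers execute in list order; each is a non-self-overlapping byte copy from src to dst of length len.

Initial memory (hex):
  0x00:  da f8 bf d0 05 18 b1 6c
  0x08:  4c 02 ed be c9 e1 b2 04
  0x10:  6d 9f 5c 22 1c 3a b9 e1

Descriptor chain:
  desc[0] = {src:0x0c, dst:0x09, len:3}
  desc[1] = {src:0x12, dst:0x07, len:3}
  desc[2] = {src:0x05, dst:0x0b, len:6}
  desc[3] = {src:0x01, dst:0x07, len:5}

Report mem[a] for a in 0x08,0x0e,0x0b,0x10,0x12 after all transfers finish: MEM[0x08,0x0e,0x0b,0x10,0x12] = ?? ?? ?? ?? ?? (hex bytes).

MEM[0x08,0x0e,0x0b,0x10,0x12] = bf 22 18 e1 5c

[0] 0x0c->0x09 len=3 : c9 e1 b2
[1] 0x12->0x07 len=3 : 5c 22 1c
[2] 0x05->0x0b len=6 : 18 b1 5c 22 1c e1
[3] 0x01->0x07 len=5 : f8 bf d0 05 18
query mem[0x08]=0xbf, mem[0x0e]=0x22, mem[0x0b]=0x18, mem[0x10]=0xe1, mem[0x12]=0x5c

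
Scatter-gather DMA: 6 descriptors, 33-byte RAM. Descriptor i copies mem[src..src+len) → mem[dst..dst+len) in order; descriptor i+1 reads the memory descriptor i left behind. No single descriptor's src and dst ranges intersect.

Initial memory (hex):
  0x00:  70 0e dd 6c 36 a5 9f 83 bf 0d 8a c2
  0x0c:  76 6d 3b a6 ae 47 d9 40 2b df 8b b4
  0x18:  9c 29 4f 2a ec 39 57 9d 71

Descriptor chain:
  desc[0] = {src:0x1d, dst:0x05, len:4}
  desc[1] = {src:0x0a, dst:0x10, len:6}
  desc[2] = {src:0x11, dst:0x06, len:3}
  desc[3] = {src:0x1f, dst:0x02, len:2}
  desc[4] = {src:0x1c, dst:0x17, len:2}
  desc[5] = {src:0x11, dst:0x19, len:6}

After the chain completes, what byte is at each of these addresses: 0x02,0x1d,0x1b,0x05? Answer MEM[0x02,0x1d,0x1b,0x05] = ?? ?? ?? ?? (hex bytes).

[0] 0x1d->0x05 len=4 : 39 57 9d 71
[1] 0x0a->0x10 len=6 : 8a c2 76 6d 3b a6
[2] 0x11->0x06 len=3 : c2 76 6d
[3] 0x1f->0x02 len=2 : 9d 71
[4] 0x1c->0x17 len=2 : ec 39
[5] 0x11->0x19 len=6 : c2 76 6d 3b a6 8b
query mem[0x02]=0x9d, mem[0x1d]=0xa6, mem[0x1b]=0x6d, mem[0x05]=0x39

MEM[0x02,0x1d,0x1b,0x05] = 9d a6 6d 39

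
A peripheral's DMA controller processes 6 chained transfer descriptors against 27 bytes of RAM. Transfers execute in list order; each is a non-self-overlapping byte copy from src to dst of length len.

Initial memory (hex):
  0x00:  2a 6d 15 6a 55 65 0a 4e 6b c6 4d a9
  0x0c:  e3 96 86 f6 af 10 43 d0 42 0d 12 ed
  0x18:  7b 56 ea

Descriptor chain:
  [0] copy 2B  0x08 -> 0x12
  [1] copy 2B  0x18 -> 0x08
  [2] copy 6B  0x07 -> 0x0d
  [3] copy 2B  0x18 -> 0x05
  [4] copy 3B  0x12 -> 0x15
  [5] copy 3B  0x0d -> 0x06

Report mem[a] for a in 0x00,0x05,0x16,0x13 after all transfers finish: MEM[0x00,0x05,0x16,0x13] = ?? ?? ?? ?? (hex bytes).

D0: mem[0x12..0x13] <- [6b c6]
D1: mem[0x08..0x09] <- [7b 56]
D2: mem[0x0d..0x12] <- [4e 7b 56 4d a9 e3]
D3: mem[0x05..0x06] <- [7b 56]
D4: mem[0x15..0x17] <- [e3 c6 42]
D5: mem[0x06..0x08] <- [4e 7b 56]
query mem[0x00]=0x2a, mem[0x05]=0x7b, mem[0x16]=0xc6, mem[0x13]=0xc6

MEM[0x00,0x05,0x16,0x13] = 2a 7b c6 c6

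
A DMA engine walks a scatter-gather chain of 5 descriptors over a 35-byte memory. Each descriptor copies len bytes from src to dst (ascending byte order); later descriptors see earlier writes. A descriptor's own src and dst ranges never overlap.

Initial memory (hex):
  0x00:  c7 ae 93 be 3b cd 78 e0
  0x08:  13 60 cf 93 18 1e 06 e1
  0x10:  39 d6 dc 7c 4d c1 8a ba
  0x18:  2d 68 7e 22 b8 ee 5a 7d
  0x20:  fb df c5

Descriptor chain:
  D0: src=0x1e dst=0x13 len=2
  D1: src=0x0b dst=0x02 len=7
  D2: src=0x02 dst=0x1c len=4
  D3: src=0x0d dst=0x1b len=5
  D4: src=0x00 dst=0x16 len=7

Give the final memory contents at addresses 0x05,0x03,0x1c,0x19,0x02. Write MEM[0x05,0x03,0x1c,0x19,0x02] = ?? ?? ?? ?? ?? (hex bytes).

MEM[0x05,0x03,0x1c,0x19,0x02] = 06 18 e1 18 93

#0 dst[0x13+2] := {0x5a,0x7d}
#1 dst[0x02+7] := {0x93,0x18,0x1e,0x06,0xe1,0x39,0xd6}
#2 dst[0x1c+4] := {0x93,0x18,0x1e,0x06}
#3 dst[0x1b+5] := {0x1e,0x06,0xe1,0x39,0xd6}
#4 dst[0x16+7] := {0xc7,0xae,0x93,0x18,0x1e,0x06,0xe1}
query mem[0x05]=0x06, mem[0x03]=0x18, mem[0x1c]=0xe1, mem[0x19]=0x18, mem[0x02]=0x93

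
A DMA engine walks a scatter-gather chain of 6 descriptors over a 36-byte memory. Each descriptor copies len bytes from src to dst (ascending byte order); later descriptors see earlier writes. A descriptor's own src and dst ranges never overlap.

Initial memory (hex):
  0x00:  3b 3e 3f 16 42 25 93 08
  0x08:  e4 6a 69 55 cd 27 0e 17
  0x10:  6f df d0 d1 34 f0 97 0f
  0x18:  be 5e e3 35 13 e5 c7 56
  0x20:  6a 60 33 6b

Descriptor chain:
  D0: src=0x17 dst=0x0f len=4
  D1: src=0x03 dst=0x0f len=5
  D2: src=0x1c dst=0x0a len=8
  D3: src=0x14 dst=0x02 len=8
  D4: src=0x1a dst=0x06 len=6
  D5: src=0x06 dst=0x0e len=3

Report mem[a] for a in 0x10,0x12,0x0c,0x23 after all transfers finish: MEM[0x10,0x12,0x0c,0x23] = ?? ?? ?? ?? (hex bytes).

#0 dst[0x0f+4] := {0x0f,0xbe,0x5e,0xe3}
#1 dst[0x0f+5] := {0x16,0x42,0x25,0x93,0x08}
#2 dst[0x0a+8] := {0x13,0xe5,0xc7,0x56,0x6a,0x60,0x33,0x6b}
#3 dst[0x02+8] := {0x34,0xf0,0x97,0x0f,0xbe,0x5e,0xe3,0x35}
#4 dst[0x06+6] := {0xe3,0x35,0x13,0xe5,0xc7,0x56}
#5 dst[0x0e+3] := {0xe3,0x35,0x13}
query mem[0x10]=0x13, mem[0x12]=0x93, mem[0x0c]=0xc7, mem[0x23]=0x6b

MEM[0x10,0x12,0x0c,0x23] = 13 93 c7 6b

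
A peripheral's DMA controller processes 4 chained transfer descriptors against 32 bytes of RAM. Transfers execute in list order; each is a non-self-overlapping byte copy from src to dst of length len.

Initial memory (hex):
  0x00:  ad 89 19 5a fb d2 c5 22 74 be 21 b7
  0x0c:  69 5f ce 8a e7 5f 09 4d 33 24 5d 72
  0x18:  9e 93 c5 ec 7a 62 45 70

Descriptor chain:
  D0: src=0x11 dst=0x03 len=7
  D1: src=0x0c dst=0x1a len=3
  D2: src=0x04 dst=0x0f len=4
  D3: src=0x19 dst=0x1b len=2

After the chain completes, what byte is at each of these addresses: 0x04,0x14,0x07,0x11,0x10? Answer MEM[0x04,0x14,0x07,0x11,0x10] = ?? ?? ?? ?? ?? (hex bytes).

MEM[0x04,0x14,0x07,0x11,0x10] = 09 33 24 33 4d

#0 dst[0x03+7] := {0x5f,0x09,0x4d,0x33,0x24,0x5d,0x72}
#1 dst[0x1a+3] := {0x69,0x5f,0xce}
#2 dst[0x0f+4] := {0x09,0x4d,0x33,0x24}
#3 dst[0x1b+2] := {0x93,0x69}
query mem[0x04]=0x09, mem[0x14]=0x33, mem[0x07]=0x24, mem[0x11]=0x33, mem[0x10]=0x4d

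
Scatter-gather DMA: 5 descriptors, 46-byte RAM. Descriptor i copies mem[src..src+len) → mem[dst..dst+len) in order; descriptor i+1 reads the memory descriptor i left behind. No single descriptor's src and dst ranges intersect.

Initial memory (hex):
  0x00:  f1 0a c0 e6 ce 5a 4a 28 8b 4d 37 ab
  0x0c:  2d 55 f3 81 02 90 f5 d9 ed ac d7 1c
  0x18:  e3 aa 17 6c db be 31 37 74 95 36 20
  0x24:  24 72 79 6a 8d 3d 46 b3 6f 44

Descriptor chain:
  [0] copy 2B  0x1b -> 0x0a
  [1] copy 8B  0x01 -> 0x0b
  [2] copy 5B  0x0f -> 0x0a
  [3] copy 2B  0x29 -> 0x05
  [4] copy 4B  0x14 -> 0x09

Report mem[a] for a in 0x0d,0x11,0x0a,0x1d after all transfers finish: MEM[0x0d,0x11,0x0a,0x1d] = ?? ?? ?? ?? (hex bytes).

MEM[0x0d,0x11,0x0a,0x1d] = 8b 28 ac be

#0 dst[0x0a+2] := {0x6c,0xdb}
#1 dst[0x0b+8] := {0x0a,0xc0,0xe6,0xce,0x5a,0x4a,0x28,0x8b}
#2 dst[0x0a+5] := {0x5a,0x4a,0x28,0x8b,0xd9}
#3 dst[0x05+2] := {0x3d,0x46}
#4 dst[0x09+4] := {0xed,0xac,0xd7,0x1c}
query mem[0x0d]=0x8b, mem[0x11]=0x28, mem[0x0a]=0xac, mem[0x1d]=0xbe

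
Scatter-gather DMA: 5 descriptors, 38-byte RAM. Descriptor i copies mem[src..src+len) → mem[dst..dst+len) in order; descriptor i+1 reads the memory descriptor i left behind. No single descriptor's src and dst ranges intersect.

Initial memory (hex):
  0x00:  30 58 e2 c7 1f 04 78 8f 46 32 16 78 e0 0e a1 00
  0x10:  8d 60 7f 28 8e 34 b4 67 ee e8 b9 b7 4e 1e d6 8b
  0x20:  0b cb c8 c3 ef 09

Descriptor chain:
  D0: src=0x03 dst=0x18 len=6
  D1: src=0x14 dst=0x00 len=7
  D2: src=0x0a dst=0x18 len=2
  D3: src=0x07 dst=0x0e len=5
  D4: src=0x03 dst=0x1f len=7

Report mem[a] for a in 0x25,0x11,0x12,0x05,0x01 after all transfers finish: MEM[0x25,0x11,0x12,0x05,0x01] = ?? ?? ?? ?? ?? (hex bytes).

MEM[0x25,0x11,0x12,0x05,0x01] = 32 16 78 1f 34

  after D0: wrote 6B at 0x18 = c71f04788f46
  after D1: wrote 7B at 0x00 = 8e34b467c71f04
  after D2: wrote 2B at 0x18 = 1678
  after D3: wrote 5B at 0x0e = 8f46321678
  after D4: wrote 7B at 0x1f = 67c71f048f4632
query mem[0x25]=0x32, mem[0x11]=0x16, mem[0x12]=0x78, mem[0x05]=0x1f, mem[0x01]=0x34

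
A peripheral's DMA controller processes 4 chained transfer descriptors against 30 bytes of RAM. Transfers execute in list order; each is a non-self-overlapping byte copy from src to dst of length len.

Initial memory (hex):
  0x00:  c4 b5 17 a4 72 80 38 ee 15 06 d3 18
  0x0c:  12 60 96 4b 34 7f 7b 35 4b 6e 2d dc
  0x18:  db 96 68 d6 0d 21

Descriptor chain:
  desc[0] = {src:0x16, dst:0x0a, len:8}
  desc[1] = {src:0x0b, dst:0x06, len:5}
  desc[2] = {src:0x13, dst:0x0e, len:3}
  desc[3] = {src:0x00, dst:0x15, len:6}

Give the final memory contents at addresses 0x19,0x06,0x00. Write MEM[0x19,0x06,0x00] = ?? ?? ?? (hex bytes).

MEM[0x19,0x06,0x00] = 72 dc c4

  after D0: wrote 8B at 0x0a = 2ddcdb9668d60d21
  after D1: wrote 5B at 0x06 = dcdb9668d6
  after D2: wrote 3B at 0x0e = 354b6e
  after D3: wrote 6B at 0x15 = c4b517a47280
query mem[0x19]=0x72, mem[0x06]=0xdc, mem[0x00]=0xc4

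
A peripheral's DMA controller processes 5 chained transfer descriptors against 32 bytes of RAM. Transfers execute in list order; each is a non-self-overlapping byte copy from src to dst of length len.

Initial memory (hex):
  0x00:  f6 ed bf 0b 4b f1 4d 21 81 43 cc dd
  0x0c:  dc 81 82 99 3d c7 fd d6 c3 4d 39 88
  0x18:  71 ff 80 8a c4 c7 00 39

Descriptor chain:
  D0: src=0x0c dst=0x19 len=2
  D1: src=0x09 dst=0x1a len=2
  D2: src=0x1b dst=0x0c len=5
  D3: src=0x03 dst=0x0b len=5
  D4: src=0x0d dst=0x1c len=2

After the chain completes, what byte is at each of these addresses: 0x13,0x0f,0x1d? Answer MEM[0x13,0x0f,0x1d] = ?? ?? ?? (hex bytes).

#0 dst[0x19+2] := {0xdc,0x81}
#1 dst[0x1a+2] := {0x43,0xcc}
#2 dst[0x0c+5] := {0xcc,0xc4,0xc7,0x00,0x39}
#3 dst[0x0b+5] := {0x0b,0x4b,0xf1,0x4d,0x21}
#4 dst[0x1c+2] := {0xf1,0x4d}
query mem[0x13]=0xd6, mem[0x0f]=0x21, mem[0x1d]=0x4d

MEM[0x13,0x0f,0x1d] = d6 21 4d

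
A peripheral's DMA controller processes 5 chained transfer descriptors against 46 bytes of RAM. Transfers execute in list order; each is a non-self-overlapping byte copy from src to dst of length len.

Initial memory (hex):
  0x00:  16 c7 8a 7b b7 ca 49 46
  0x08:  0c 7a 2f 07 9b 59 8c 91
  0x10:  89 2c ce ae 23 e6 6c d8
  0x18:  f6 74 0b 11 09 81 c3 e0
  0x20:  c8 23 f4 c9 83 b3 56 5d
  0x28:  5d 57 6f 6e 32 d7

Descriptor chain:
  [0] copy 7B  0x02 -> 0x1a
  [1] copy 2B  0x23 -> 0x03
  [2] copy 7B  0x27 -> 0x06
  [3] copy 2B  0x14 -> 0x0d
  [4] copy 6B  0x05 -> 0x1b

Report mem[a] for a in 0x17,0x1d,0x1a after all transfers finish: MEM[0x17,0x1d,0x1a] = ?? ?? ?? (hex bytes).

D0: mem[0x1a..0x20] <- [8a 7b b7 ca 49 46 0c]
D1: mem[0x03..0x04] <- [c9 83]
D2: mem[0x06..0x0c] <- [5d 5d 57 6f 6e 32 d7]
D3: mem[0x0d..0x0e] <- [23 e6]
D4: mem[0x1b..0x20] <- [ca 5d 5d 57 6f 6e]
query mem[0x17]=0xd8, mem[0x1d]=0x5d, mem[0x1a]=0x8a

MEM[0x17,0x1d,0x1a] = d8 5d 8a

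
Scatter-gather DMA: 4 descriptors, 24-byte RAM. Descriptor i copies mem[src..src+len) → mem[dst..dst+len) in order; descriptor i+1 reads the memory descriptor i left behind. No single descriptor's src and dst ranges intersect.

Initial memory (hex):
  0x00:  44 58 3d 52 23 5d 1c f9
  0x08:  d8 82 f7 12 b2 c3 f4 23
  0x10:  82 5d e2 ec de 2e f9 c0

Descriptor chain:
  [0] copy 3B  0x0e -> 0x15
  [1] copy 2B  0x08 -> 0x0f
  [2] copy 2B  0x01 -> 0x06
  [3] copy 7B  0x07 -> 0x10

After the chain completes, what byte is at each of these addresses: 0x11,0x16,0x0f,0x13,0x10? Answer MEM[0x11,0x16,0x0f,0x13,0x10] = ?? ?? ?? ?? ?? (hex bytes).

MEM[0x11,0x16,0x0f,0x13,0x10] = d8 c3 d8 f7 3d

  after D0: wrote 3B at 0x15 = f42382
  after D1: wrote 2B at 0x0f = d882
  after D2: wrote 2B at 0x06 = 583d
  after D3: wrote 7B at 0x10 = 3dd882f712b2c3
query mem[0x11]=0xd8, mem[0x16]=0xc3, mem[0x0f]=0xd8, mem[0x13]=0xf7, mem[0x10]=0x3d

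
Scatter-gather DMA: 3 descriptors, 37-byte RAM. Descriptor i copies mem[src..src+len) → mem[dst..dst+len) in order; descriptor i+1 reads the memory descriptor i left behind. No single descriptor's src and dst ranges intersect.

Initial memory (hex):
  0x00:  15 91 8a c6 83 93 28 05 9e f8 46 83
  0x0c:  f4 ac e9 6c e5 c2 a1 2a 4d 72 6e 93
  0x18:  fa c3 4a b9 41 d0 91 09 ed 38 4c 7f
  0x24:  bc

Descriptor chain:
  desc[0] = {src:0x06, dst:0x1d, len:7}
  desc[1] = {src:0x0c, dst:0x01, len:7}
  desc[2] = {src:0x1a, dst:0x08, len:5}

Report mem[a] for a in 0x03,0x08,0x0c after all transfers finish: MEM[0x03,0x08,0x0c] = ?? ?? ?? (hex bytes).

#0 dst[0x1d+7] := {0x28,0x05,0x9e,0xf8,0x46,0x83,0xf4}
#1 dst[0x01+7] := {0xf4,0xac,0xe9,0x6c,0xe5,0xc2,0xa1}
#2 dst[0x08+5] := {0x4a,0xb9,0x41,0x28,0x05}
query mem[0x03]=0xe9, mem[0x08]=0x4a, mem[0x0c]=0x05

MEM[0x03,0x08,0x0c] = e9 4a 05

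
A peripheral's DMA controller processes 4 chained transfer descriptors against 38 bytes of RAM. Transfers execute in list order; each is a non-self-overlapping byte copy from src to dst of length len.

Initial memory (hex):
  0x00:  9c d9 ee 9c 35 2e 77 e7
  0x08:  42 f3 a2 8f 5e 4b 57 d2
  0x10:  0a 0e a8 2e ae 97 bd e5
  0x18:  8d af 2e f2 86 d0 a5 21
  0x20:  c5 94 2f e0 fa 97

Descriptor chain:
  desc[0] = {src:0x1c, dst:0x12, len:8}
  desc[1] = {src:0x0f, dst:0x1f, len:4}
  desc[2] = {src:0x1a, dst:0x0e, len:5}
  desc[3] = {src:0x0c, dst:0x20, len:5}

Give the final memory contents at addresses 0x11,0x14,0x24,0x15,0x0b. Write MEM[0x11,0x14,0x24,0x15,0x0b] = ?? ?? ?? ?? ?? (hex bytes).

MEM[0x11,0x14,0x24,0x15,0x0b] = d0 a5 86 21 8f

  after D0: wrote 8B at 0x12 = 86d0a521c5942fe0
  after D1: wrote 4B at 0x1f = d20a0e86
  after D2: wrote 5B at 0x0e = 2ef286d0a5
  after D3: wrote 5B at 0x20 = 5e4b2ef286
query mem[0x11]=0xd0, mem[0x14]=0xa5, mem[0x24]=0x86, mem[0x15]=0x21, mem[0x0b]=0x8f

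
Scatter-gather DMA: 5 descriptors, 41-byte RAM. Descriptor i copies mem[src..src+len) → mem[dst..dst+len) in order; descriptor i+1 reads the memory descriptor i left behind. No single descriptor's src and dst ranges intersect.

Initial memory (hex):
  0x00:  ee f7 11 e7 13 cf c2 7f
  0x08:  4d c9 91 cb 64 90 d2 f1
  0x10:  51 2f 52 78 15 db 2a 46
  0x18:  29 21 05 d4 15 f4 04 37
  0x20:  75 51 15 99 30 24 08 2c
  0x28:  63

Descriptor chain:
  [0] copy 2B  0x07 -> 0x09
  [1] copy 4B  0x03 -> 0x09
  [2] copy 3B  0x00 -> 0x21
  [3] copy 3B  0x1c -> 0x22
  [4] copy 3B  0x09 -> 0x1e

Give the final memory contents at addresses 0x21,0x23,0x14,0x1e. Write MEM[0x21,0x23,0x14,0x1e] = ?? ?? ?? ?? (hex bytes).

#0 dst[0x09+2] := {0x7f,0x4d}
#1 dst[0x09+4] := {0xe7,0x13,0xcf,0xc2}
#2 dst[0x21+3] := {0xee,0xf7,0x11}
#3 dst[0x22+3] := {0x15,0xf4,0x04}
#4 dst[0x1e+3] := {0xe7,0x13,0xcf}
query mem[0x21]=0xee, mem[0x23]=0xf4, mem[0x14]=0x15, mem[0x1e]=0xe7

MEM[0x21,0x23,0x14,0x1e] = ee f4 15 e7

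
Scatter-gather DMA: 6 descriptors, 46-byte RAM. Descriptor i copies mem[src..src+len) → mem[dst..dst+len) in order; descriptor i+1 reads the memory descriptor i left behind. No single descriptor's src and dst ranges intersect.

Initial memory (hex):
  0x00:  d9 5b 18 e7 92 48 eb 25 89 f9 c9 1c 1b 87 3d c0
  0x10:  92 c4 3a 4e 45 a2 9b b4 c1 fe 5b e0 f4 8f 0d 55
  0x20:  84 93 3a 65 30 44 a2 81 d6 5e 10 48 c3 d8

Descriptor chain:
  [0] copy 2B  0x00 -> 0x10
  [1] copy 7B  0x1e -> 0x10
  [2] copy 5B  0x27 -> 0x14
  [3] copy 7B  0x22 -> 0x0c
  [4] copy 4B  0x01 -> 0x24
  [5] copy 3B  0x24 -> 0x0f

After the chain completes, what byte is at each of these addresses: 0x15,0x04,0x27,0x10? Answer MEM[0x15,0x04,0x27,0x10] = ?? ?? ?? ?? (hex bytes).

  after D0: wrote 2B at 0x10 = d95b
  after D1: wrote 7B at 0x10 = 0d5584933a6530
  after D2: wrote 5B at 0x14 = 81d65e1048
  after D3: wrote 7B at 0x0c = 3a653044a281d6
  after D4: wrote 4B at 0x24 = 5b18e792
  after D5: wrote 3B at 0x0f = 5b18e7
query mem[0x15]=0xd6, mem[0x04]=0x92, mem[0x27]=0x92, mem[0x10]=0x18

MEM[0x15,0x04,0x27,0x10] = d6 92 92 18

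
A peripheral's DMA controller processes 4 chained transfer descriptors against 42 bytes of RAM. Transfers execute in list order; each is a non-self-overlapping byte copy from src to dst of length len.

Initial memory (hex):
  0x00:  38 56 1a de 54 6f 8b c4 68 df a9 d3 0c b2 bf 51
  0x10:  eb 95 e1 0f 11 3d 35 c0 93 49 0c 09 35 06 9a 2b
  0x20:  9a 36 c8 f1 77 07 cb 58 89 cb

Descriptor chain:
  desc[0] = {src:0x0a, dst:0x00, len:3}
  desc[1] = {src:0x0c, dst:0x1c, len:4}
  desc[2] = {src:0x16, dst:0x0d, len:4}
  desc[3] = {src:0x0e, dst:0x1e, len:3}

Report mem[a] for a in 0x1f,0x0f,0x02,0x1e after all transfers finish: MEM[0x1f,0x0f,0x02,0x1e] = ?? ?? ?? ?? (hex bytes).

MEM[0x1f,0x0f,0x02,0x1e] = 93 93 0c c0

#0 dst[0x00+3] := {0xa9,0xd3,0x0c}
#1 dst[0x1c+4] := {0x0c,0xb2,0xbf,0x51}
#2 dst[0x0d+4] := {0x35,0xc0,0x93,0x49}
#3 dst[0x1e+3] := {0xc0,0x93,0x49}
query mem[0x1f]=0x93, mem[0x0f]=0x93, mem[0x02]=0x0c, mem[0x1e]=0xc0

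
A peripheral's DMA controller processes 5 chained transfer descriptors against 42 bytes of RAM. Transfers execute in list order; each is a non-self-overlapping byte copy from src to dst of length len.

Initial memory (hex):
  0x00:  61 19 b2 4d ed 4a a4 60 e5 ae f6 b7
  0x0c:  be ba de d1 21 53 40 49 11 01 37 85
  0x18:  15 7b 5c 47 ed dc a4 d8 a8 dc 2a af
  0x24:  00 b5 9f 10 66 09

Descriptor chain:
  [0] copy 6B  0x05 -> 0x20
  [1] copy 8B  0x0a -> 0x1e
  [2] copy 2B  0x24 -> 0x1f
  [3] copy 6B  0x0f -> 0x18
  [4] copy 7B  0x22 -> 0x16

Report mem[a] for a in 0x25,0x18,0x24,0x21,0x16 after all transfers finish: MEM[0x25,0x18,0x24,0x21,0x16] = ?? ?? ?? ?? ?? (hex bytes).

MEM[0x25,0x18,0x24,0x21,0x16] = 53 21 21 ba de

  after D0: wrote 6B at 0x20 = 4aa460e5aef6
  after D1: wrote 8B at 0x1e = f6b7bebaded12153
  after D2: wrote 2B at 0x1f = 2153
  after D3: wrote 6B at 0x18 = d12153404911
  after D4: wrote 7B at 0x16 = ded121539f1066
query mem[0x25]=0x53, mem[0x18]=0x21, mem[0x24]=0x21, mem[0x21]=0xba, mem[0x16]=0xde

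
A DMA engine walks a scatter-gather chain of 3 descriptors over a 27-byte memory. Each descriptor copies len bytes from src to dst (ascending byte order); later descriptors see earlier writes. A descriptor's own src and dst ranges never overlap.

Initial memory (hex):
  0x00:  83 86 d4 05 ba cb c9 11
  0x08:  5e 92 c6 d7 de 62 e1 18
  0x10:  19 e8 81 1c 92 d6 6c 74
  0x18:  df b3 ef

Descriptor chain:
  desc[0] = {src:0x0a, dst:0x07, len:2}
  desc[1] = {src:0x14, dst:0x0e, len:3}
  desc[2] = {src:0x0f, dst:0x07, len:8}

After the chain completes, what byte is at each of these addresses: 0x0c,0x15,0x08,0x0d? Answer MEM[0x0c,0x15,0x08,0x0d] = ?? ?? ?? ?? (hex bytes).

[0] 0x0a->0x07 len=2 : c6 d7
[1] 0x14->0x0e len=3 : 92 d6 6c
[2] 0x0f->0x07 len=8 : d6 6c e8 81 1c 92 d6 6c
query mem[0x0c]=0x92, mem[0x15]=0xd6, mem[0x08]=0x6c, mem[0x0d]=0xd6

MEM[0x0c,0x15,0x08,0x0d] = 92 d6 6c d6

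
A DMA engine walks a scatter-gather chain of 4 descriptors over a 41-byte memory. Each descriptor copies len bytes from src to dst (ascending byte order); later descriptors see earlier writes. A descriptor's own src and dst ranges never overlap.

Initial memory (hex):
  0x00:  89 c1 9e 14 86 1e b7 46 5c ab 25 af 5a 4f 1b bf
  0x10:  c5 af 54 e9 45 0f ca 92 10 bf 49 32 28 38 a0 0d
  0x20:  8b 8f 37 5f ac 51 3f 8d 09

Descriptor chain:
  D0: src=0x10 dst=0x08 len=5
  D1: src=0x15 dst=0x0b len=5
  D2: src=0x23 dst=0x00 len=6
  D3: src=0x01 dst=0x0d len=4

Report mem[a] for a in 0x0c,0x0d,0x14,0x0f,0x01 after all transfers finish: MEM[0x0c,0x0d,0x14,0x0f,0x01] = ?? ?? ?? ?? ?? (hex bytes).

[0] 0x10->0x08 len=5 : c5 af 54 e9 45
[1] 0x15->0x0b len=5 : 0f ca 92 10 bf
[2] 0x23->0x00 len=6 : 5f ac 51 3f 8d 09
[3] 0x01->0x0d len=4 : ac 51 3f 8d
query mem[0x0c]=0xca, mem[0x0d]=0xac, mem[0x14]=0x45, mem[0x0f]=0x3f, mem[0x01]=0xac

MEM[0x0c,0x0d,0x14,0x0f,0x01] = ca ac 45 3f ac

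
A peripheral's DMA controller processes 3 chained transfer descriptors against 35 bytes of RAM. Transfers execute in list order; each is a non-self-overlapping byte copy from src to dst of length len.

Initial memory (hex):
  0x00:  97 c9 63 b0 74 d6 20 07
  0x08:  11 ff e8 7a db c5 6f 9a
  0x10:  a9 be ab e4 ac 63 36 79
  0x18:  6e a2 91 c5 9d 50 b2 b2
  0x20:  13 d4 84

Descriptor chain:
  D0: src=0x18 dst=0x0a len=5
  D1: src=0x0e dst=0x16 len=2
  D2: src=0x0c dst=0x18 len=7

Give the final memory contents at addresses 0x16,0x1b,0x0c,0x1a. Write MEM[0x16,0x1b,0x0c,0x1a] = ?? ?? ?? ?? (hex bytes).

#0 dst[0x0a+5] := {0x6e,0xa2,0x91,0xc5,0x9d}
#1 dst[0x16+2] := {0x9d,0x9a}
#2 dst[0x18+7] := {0x91,0xc5,0x9d,0x9a,0xa9,0xbe,0xab}
query mem[0x16]=0x9d, mem[0x1b]=0x9a, mem[0x0c]=0x91, mem[0x1a]=0x9d

MEM[0x16,0x1b,0x0c,0x1a] = 9d 9a 91 9d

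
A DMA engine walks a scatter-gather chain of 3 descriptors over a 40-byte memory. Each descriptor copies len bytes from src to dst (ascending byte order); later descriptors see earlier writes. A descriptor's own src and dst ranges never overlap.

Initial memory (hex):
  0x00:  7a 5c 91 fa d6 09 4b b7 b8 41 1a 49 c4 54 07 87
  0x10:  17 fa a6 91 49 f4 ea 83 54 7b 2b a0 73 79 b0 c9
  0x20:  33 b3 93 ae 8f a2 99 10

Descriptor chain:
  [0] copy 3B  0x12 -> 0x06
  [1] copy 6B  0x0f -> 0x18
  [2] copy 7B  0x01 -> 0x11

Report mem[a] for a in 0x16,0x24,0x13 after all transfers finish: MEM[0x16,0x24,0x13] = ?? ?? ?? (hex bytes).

MEM[0x16,0x24,0x13] = a6 8f fa

[0] 0x12->0x06 len=3 : a6 91 49
[1] 0x0f->0x18 len=6 : 87 17 fa a6 91 49
[2] 0x01->0x11 len=7 : 5c 91 fa d6 09 a6 91
query mem[0x16]=0xa6, mem[0x24]=0x8f, mem[0x13]=0xfa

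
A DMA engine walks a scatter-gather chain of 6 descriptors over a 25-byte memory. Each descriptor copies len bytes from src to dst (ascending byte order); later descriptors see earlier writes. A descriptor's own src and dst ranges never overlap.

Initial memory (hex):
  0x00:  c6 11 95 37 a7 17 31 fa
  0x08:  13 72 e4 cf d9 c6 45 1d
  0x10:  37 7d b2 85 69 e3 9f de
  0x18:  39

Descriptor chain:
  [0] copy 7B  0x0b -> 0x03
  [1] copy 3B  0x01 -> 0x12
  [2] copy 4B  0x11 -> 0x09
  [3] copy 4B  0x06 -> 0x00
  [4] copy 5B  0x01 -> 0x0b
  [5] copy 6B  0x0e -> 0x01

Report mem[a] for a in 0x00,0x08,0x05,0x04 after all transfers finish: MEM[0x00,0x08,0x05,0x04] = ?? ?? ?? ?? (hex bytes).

MEM[0x00,0x08,0x05,0x04] = 45 37 11 7d

  after D0: wrote 7B at 0x03 = cfd9c6451d377d
  after D1: wrote 3B at 0x12 = 1195cf
  after D2: wrote 4B at 0x09 = 7d1195cf
  after D3: wrote 4B at 0x00 = 451d377d
  after D4: wrote 5B at 0x0b = 1d377dd9c6
  after D5: wrote 6B at 0x01 = d9c6377d1195
query mem[0x00]=0x45, mem[0x08]=0x37, mem[0x05]=0x11, mem[0x04]=0x7d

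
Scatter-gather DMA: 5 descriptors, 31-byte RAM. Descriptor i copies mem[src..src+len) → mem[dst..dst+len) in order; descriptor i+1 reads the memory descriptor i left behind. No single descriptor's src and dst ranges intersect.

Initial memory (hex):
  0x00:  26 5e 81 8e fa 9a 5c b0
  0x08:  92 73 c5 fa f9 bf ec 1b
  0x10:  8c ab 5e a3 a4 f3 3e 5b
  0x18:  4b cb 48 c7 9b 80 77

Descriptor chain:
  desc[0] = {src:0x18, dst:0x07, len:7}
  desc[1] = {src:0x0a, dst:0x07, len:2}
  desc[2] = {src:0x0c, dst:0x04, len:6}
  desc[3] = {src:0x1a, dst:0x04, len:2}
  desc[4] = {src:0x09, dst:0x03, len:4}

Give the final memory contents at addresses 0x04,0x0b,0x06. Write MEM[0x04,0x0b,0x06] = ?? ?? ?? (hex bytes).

[0] 0x18->0x07 len=7 : 4b cb 48 c7 9b 80 77
[1] 0x0a->0x07 len=2 : c7 9b
[2] 0x0c->0x04 len=6 : 80 77 ec 1b 8c ab
[3] 0x1a->0x04 len=2 : 48 c7
[4] 0x09->0x03 len=4 : ab c7 9b 80
query mem[0x04]=0xc7, mem[0x0b]=0x9b, mem[0x06]=0x80

MEM[0x04,0x0b,0x06] = c7 9b 80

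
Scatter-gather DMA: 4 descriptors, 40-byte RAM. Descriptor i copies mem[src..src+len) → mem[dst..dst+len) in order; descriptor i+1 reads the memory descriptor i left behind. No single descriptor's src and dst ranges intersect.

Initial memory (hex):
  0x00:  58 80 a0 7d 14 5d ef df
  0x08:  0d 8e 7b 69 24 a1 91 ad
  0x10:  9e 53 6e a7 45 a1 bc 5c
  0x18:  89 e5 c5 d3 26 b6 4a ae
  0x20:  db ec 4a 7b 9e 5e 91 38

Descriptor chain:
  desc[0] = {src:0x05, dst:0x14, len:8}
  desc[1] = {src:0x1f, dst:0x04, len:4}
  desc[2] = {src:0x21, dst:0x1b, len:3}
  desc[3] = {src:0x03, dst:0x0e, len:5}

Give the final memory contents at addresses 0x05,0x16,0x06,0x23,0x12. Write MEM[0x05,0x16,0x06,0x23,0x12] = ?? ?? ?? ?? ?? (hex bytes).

D0: mem[0x14..0x1b] <- [5d ef df 0d 8e 7b 69 24]
D1: mem[0x04..0x07] <- [ae db ec 4a]
D2: mem[0x1b..0x1d] <- [ec 4a 7b]
D3: mem[0x0e..0x12] <- [7d ae db ec 4a]
query mem[0x05]=0xdb, mem[0x16]=0xdf, mem[0x06]=0xec, mem[0x23]=0x7b, mem[0x12]=0x4a

MEM[0x05,0x16,0x06,0x23,0x12] = db df ec 7b 4a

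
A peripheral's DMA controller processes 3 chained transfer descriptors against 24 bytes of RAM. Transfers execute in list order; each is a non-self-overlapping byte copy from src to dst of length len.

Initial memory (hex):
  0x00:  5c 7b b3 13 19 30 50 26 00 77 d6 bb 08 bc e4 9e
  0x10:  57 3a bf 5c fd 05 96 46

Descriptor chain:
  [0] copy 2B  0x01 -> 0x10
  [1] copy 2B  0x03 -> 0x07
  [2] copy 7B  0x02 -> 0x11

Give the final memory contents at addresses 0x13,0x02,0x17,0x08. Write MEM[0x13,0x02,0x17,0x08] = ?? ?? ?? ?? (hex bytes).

D0: mem[0x10..0x11] <- [7b b3]
D1: mem[0x07..0x08] <- [13 19]
D2: mem[0x11..0x17] <- [b3 13 19 30 50 13 19]
query mem[0x13]=0x19, mem[0x02]=0xb3, mem[0x17]=0x19, mem[0x08]=0x19

MEM[0x13,0x02,0x17,0x08] = 19 b3 19 19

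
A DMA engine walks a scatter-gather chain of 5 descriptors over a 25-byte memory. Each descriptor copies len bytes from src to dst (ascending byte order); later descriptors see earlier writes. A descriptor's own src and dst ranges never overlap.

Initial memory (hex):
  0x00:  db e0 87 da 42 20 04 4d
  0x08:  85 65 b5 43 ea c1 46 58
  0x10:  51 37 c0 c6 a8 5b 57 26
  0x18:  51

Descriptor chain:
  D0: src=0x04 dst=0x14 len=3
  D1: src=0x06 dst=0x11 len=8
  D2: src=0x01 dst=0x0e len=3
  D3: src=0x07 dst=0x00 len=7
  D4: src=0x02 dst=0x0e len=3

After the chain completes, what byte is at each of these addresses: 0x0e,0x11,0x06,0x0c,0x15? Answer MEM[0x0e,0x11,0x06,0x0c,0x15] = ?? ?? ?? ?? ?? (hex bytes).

[0] 0x04->0x14 len=3 : 42 20 04
[1] 0x06->0x11 len=8 : 04 4d 85 65 b5 43 ea c1
[2] 0x01->0x0e len=3 : e0 87 da
[3] 0x07->0x00 len=7 : 4d 85 65 b5 43 ea c1
[4] 0x02->0x0e len=3 : 65 b5 43
query mem[0x0e]=0x65, mem[0x11]=0x04, mem[0x06]=0xc1, mem[0x0c]=0xea, mem[0x15]=0xb5

MEM[0x0e,0x11,0x06,0x0c,0x15] = 65 04 c1 ea b5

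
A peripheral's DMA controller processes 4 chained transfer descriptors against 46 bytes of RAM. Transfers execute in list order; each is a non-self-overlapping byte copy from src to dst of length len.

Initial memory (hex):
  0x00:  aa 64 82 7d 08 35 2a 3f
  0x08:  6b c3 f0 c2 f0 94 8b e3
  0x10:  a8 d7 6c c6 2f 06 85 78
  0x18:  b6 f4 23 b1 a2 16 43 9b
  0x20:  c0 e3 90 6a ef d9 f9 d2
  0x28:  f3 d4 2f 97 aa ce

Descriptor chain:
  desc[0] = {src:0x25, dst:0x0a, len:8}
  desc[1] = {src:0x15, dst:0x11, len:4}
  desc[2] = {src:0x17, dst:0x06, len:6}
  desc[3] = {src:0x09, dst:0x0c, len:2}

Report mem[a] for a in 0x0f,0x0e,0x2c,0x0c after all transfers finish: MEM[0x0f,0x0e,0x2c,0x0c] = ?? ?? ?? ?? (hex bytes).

#0 dst[0x0a+8] := {0xd9,0xf9,0xd2,0xf3,0xd4,0x2f,0x97,0xaa}
#1 dst[0x11+4] := {0x06,0x85,0x78,0xb6}
#2 dst[0x06+6] := {0x78,0xb6,0xf4,0x23,0xb1,0xa2}
#3 dst[0x0c+2] := {0x23,0xb1}
query mem[0x0f]=0x2f, mem[0x0e]=0xd4, mem[0x2c]=0xaa, mem[0x0c]=0x23

MEM[0x0f,0x0e,0x2c,0x0c] = 2f d4 aa 23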